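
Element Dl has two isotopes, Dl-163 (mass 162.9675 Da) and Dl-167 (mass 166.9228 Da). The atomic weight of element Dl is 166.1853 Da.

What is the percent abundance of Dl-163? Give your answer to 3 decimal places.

18.646%

Let x be the fractional abundance of Dl-163; then Dl-167 has abundance 1 − x.
162.9675·x + 166.9228·(1 − x) = 166.1853
(162.9675 − 166.9228)·x = 166.1853 − 166.9228
x = -0.7375 / -3.9553 = 0.18646 → 18.646% Dl-163, 81.354% Dl-167.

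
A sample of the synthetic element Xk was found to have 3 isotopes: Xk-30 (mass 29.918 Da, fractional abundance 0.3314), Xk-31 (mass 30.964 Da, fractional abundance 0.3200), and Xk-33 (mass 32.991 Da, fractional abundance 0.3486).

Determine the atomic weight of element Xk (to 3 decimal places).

The abundance-weighted mean is 0.3314 × 29.918 + 0.3200 × 30.964 + 0.3486 × 32.991
= 9.9148 + 9.9085 + 11.5007 = 31.3240 Da

31.324 Da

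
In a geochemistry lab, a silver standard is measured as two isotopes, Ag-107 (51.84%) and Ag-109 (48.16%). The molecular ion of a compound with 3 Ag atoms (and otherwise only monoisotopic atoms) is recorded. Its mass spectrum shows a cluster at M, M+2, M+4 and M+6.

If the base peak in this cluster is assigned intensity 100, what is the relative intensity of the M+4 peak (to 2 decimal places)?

92.90

Term probabilities: M 0.1393, M+2 0.3883, M+4 0.3607, M+6 0.1117. Base peak = M+2.
P(M+2) = C(3,1) × 0.5184^2 × 0.4816^1 = 3 × 0.26873856 × 0.4816 = 0.388273 (base)
P(M+4) = C(3,2) × 0.5184^1 × 0.4816^2 = 3 × 0.5184 × 0.23193856 = 0.360711
Relative intensity = 0.360711 / 0.388273 × 100 = 92.90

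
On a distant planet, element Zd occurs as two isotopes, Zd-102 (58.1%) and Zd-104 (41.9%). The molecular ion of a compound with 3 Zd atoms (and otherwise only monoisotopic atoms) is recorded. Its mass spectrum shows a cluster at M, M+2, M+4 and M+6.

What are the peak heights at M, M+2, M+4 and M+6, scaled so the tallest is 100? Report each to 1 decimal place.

Expanding (0.581 + 0.419)^3:
P(M) = 0.581^3 = 0.196123
P(M+2) = 3 × 0.581^2 × 0.419^1 = 0.424314
P(M+4) = 3 × 0.581^1 × 0.419^2 = 0.306003
P(M+6) = 0.419^3 = 0.073560
The M+2 peak is largest (0.424314); scaling to 100 gives 46.2 : 100.0 : 72.1 : 17.3.

46.2 : 100.0 : 72.1 : 17.3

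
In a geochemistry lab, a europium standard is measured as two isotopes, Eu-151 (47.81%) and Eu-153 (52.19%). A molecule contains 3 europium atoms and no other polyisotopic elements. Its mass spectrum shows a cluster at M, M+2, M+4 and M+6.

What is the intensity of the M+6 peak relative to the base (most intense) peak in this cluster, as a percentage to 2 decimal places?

36.39%

Term probabilities: M 0.1093, M+2 0.3579, M+4 0.3907, M+6 0.1422. Base peak = M+4.
P(M+4) = C(3,2) × 0.4781^1 × 0.5219^2 = 3 × 0.4781 × 0.27237961 = 0.390674 (base)
P(M+6) = C(3,3) × 0.4781^0 × 0.5219^3 = 1 × 1.0000 × 0.14215492 = 0.142155
Relative intensity = 0.142155 / 0.390674 × 100 = 36.39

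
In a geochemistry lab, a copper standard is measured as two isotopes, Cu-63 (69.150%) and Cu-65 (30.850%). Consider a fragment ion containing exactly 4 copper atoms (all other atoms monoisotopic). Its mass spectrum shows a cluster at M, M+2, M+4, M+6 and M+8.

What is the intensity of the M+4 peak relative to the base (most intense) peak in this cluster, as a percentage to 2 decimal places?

Term probabilities: M 0.2286, M+2 0.4080, M+4 0.2731, M+6 0.0812, M+8 0.0091. Base peak = M+2.
P(M+2) = C(4,1) × 0.69150^3 × 0.30850^1 = 4 × 0.33065611 × 0.3085 = 0.408030 (base)
P(M+4) = C(4,2) × 0.69150^2 × 0.30850^2 = 6 × 0.47817225 × 0.09517225 = 0.273052
Relative intensity = 0.273052 / 0.408030 × 100 = 66.92

66.92%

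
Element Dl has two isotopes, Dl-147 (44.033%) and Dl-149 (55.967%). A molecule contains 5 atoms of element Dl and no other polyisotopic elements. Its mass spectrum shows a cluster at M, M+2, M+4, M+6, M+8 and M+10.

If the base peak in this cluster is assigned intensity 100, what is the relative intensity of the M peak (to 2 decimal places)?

(0.44033 + 0.55967)^5 gives M 0.0166, M+2 0.1052, M+4 0.2674, M+6 0.3399, M+8 0.2160, M+10 0.0549; the largest is M+6.
P(M+6) = C(5,3) × 0.44033^2 × 0.55967^3 = 10 × 0.19389051 × 0.17530572 = 0.339901 (base)
P(M) = C(5,0) × 0.44033^5 × 0.55967^0 = 1 × 0.01655356 × 1.0000 = 0.016554
Relative intensity = 0.016554 / 0.339901 × 100 = 4.87

4.87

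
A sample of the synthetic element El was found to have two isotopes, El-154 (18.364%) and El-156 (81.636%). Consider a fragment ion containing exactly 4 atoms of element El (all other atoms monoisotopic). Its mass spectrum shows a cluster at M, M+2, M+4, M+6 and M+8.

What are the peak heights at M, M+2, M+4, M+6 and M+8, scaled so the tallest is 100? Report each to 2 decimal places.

0.26 : 4.55 : 30.36 : 89.98 : 100.00

Each El atom is independently El-154 (p = 0.18364) or El-156 (q = 0.81636); the cluster is the binomial expansion (p + q)^4.
P(M) = 0.18364^4 = 0.001137
P(M+2) = 4 × 0.18364^3 × 0.81636^1 = 0.020223
P(M+4) = 6 × 0.18364^2 × 0.81636^2 = 0.134849
P(M+6) = 4 × 0.18364^1 × 0.81636^3 = 0.399643
P(M+8) = 0.81636^4 = 0.444147
The M+8 peak is largest (0.444147); scaling to 100 gives 0.26 : 4.55 : 30.36 : 89.98 : 100.00.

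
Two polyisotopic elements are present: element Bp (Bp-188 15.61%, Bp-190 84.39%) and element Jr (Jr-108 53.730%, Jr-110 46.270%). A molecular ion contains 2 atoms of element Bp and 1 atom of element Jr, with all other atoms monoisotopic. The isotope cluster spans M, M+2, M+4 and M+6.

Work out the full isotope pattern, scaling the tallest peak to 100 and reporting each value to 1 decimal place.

Element Bp pattern (n=2): 0.02436721 : 0.26346558 : 0.71216721
Element Jr pattern (n=1): 0.5373 : 0.4627
Convolve the two distributions (both contribute in 2-u steps):
  M: 0.02436721×0.5373 = 0.013093
  M+2: 0.02436721×0.4627 + 0.26346558×0.5373 = 0.152835
  M+4: 0.26346558×0.4627 + 0.71216721×0.5373 = 0.504553
  M+6: 0.71216721×0.4627 = 0.329520
Scale to base peak (0.504553) = 100: 2.6 : 30.3 : 100.0 : 65.3

2.6 : 30.3 : 100.0 : 65.3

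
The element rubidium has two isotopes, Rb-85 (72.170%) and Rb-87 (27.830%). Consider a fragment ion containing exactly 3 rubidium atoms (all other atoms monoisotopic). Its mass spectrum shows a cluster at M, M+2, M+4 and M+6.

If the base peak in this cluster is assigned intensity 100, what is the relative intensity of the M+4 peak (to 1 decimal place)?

38.6

Binomial terms of (0.72170 + 0.27830)^3: M 0.3759, M+2 0.4349, M+4 0.1677, M+6 0.0216 → M+2 is the base peak.
P(M+2) = C(3,1) × 0.72170^2 × 0.27830^1 = 3 × 0.52085089 × 0.2783 = 0.434858 (base)
P(M+4) = C(3,2) × 0.72170^1 × 0.27830^2 = 3 × 0.7217 × 0.07745089 = 0.167689
Relative intensity = 0.167689 / 0.434858 × 100 = 38.6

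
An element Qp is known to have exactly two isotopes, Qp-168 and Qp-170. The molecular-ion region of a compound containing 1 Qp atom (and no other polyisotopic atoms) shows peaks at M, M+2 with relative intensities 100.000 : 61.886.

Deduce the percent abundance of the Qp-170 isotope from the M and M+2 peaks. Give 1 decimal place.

Let p = fractional abundance of Qp-168. I(M+2)/I(M) = [C(1,1)·p^0·(1−p)] / p^1 = 1·(1−p)/p = 61.886/100.000 = 0.6189
(1−p)/p = 0.6189/1 = 0.6189  ⇒  p = 1/(1 + 0.6189) = 0.6177
Qp-168: 61.8%, Qp-170: 38.2%.

38.2%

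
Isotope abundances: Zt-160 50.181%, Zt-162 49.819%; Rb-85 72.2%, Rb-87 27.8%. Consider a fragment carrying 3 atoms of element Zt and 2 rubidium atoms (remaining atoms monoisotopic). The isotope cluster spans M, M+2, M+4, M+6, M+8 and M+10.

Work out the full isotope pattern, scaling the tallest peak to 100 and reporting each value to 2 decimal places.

18.52 : 69.43 : 100.00 : 68.48 : 22.08 : 2.69

Element Zt pattern (n=3): 0.12636242 : 0.37635257 : 0.3736376 : 0.12364741
Rubidium pattern (n=2): 0.521284 : 0.401432 : 0.077284
Convolve the two distributions (both contribute in 2-u steps):
  M: 0.12636242×0.521284 = 0.065871
  M+2: 0.12636242×0.401432 + 0.37635257×0.521284 = 0.246912
  M+4: 0.12636242×0.077284 + 0.37635257×0.401432 + 0.3736376×0.521284 = 0.355617
  M+6: 0.37635257×0.077284 + 0.3736376×0.401432 + 0.12364741×0.521284 = 0.243532
  M+8: 0.3736376×0.077284 + 0.12364741×0.401432 = 0.078512
  M+10: 0.12364741×0.077284 = 0.009556
Scale to base peak (0.355617) = 100: 18.52 : 69.43 : 100.00 : 68.48 : 22.08 : 2.69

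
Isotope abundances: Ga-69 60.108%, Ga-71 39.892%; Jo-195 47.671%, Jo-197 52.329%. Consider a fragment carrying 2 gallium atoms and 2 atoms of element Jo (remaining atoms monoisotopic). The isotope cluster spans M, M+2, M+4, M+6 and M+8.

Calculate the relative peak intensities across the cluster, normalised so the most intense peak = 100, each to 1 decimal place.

Gallium pattern (n=2): 0.36129717 : 0.47956567 : 0.15913717
Element Jo pattern (n=2): 0.22725242 : 0.49891515 : 0.27383242
Convolve the two distributions (both contribute in 2-u steps):
  M: 0.36129717×0.22725242 = 0.082106
  M+2: 0.36129717×0.49891515 + 0.47956567×0.22725242 = 0.289239
  M+4: 0.36129717×0.27383242 + 0.47956567×0.49891515 + 0.15913717×0.22725242 = 0.374362
  M+6: 0.47956567×0.27383242 + 0.15913717×0.49891515 = 0.210717
  M+8: 0.15913717×0.27383242 = 0.043577
Scale to base peak (0.374362) = 100: 21.9 : 77.3 : 100.0 : 56.3 : 11.6

21.9 : 77.3 : 100.0 : 56.3 : 11.6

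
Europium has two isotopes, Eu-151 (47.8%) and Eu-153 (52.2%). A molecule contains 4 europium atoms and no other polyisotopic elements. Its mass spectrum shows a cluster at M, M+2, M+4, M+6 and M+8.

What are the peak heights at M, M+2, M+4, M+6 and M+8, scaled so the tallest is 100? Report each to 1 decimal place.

Expanding (0.478 + 0.522)^4:
P(M) = 0.478^4 = 0.052205
P(M+2) = 4 × 0.478^3 × 0.522^1 = 0.228042
P(M+4) = 6 × 0.478^2 × 0.522^2 = 0.373549
P(M+6) = 4 × 0.478^1 × 0.522^3 = 0.271956
P(M+8) = 0.522^4 = 0.074248
The M+4 peak is largest (0.373549); scaling to 100 gives 14.0 : 61.0 : 100.0 : 72.8 : 19.9.

14.0 : 61.0 : 100.0 : 72.8 : 19.9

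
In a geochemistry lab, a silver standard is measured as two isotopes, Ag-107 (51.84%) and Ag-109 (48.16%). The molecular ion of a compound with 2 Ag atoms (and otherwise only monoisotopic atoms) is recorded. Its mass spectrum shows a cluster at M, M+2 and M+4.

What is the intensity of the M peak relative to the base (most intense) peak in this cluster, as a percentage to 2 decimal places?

53.82%

Binomial terms of (0.5184 + 0.4816)^2: M 0.2687, M+2 0.4993, M+4 0.2319 → M+2 is the base peak.
P(M+2) = C(2,1) × 0.5184^1 × 0.4816^1 = 2 × 0.5184 × 0.4816 = 0.499323 (base)
P(M) = C(2,0) × 0.5184^2 × 0.4816^0 = 1 × 0.26873856 × 1.0000 = 0.268739
Relative intensity = 0.268739 / 0.499323 × 100 = 53.82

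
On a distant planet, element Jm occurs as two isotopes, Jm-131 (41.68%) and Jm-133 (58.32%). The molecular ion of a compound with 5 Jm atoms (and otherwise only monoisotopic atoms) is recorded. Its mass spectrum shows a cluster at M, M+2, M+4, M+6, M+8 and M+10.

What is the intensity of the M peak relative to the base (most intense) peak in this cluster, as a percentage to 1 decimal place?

3.7%

(0.4168 + 0.5832)^5 gives M 0.0126, M+2 0.0880, M+4 0.2463, M+6 0.3446, M+8 0.2411, M+10 0.0675; the largest is M+6.
P(M+6) = C(5,3) × 0.4168^2 × 0.5832^3 = 10 × 0.17372224 × 0.19835929 = 0.344594 (base)
P(M) = C(5,0) × 0.4168^5 × 0.5832^0 = 1 × 0.01257878 × 1.0000 = 0.012579
Relative intensity = 0.012579 / 0.344594 × 100 = 3.7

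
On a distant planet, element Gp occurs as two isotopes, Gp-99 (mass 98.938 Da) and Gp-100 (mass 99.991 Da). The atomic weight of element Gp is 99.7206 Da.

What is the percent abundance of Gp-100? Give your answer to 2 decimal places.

74.32%

Let x be the fractional abundance of Gp-99; then Gp-100 has abundance 1 − x.
98.938·x + 99.991·(1 − x) = 99.7206
(98.938 − 99.991)·x = 99.7206 − 99.991
x = -0.2704 / -1.053 = 0.25679 → 25.68% Gp-99, 74.32% Gp-100.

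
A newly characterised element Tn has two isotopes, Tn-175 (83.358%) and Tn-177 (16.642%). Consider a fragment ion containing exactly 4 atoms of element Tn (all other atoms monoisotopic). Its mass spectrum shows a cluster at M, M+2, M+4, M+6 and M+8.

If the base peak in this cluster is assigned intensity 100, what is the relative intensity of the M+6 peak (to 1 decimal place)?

3.2

Binomial terms of (0.83358 + 0.16642)^4: M 0.4828, M+2 0.3856, M+4 0.1155, M+6 0.0154, M+8 0.0008 → M is the base peak.
P(M) = C(4,0) × 0.83358^4 × 0.16642^0 = 1 × 0.48282433 × 1.0000 = 0.482824 (base)
P(M+6) = C(4,3) × 0.83358^1 × 0.16642^3 = 4 × 0.83358 × 0.0046091 = 0.015368
Relative intensity = 0.015368 / 0.482824 × 100 = 3.2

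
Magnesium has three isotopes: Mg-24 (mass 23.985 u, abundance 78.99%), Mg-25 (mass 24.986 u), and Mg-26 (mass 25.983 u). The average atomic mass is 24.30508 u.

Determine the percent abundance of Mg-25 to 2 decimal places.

10.00%

Let x and y be the fractions of Mg-25 and Mg-26. Then x + y = 1 − 0.7899 = 0.2101 and 24.986x + 25.983y = 24.30508 − 0.7899×23.985 = 5.3593285.
Substituting: 24.986x + 25.983(0.2101 − x) = 5.3593285
(24.986 − 25.983)x = -0.0996998  ⇒  x = 0.10000, y = 0.11010
Mg-25: 10.00%, Mg-26: 11.01%.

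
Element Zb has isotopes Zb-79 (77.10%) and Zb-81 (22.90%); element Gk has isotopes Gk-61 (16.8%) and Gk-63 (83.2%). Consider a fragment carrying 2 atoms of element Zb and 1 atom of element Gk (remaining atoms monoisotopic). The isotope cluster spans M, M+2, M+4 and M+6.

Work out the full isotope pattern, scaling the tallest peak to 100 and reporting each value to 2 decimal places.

18.03 : 100.00 : 54.63 : 7.88

Element Zb pattern (n=2): 0.594441 : 0.353118 : 0.052441
Element Gk pattern (n=1): 0.1680 : 0.8320
Convolve the two distributions (both contribute in 2-u steps):
  M: 0.594441×0.1680 = 0.099866
  M+2: 0.594441×0.8320 + 0.353118×0.1680 = 0.553899
  M+4: 0.353118×0.8320 + 0.052441×0.1680 = 0.302604
  M+6: 0.052441×0.8320 = 0.043631
Scale to base peak (0.553899) = 100: 18.03 : 100.00 : 54.63 : 7.88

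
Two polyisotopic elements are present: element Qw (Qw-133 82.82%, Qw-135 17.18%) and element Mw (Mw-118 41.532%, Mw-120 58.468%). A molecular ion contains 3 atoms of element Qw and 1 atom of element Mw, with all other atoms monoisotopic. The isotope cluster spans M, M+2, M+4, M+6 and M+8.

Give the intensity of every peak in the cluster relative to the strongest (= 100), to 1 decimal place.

49.3 : 100.0 : 49.5 : 9.4 : 0.6

Element Qw pattern (n=3): 0.568075 : 0.35352071 : 0.07333357 : 0.00507072
Element Mw pattern (n=1): 0.41532 : 0.58468
Convolve the two distributions (both contribute in 2-u steps):
  M: 0.568075×0.41532 = 0.235933
  M+2: 0.568075×0.58468 + 0.35352071×0.41532 = 0.478966
  M+4: 0.35352071×0.58468 + 0.07333357×0.41532 = 0.237153
  M+6: 0.07333357×0.58468 + 0.00507072×0.41532 = 0.044983
  M+8: 0.00507072×0.58468 = 0.002965
Scale to base peak (0.478966) = 100: 49.3 : 100.0 : 49.5 : 9.4 : 0.6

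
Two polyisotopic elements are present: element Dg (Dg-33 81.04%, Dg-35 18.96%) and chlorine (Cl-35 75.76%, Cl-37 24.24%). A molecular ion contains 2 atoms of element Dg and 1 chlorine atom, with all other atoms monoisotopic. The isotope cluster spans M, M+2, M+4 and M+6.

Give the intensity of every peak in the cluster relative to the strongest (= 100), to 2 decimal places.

Element Dg pattern (n=2): 0.65674816 : 0.30730368 : 0.03594816
Chlorine pattern (n=1): 0.7576 : 0.2424
Convolve the two distributions (both contribute in 2-u steps):
  M: 0.65674816×0.7576 = 0.497552
  M+2: 0.65674816×0.2424 + 0.30730368×0.7576 = 0.392009
  M+4: 0.30730368×0.2424 + 0.03594816×0.7576 = 0.101725
  M+6: 0.03594816×0.2424 = 0.008714
Scale to base peak (0.497552) = 100: 100.00 : 78.79 : 20.45 : 1.75

100.00 : 78.79 : 20.45 : 1.75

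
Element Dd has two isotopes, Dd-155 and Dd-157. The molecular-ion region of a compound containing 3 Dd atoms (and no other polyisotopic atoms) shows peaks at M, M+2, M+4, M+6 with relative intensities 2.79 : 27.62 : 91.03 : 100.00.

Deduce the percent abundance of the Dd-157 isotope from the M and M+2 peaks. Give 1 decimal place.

Write p for the Dd-155 fraction. I(M+2)/I(M) = [C(3,1)·p^2·(1−p)] / p^3 = 3·(1−p)/p = 27.62/2.79 = 9.8996
(1−p)/p = 9.8996/3 = 3.2999  ⇒  p = 1/(1 + 3.2999) = 0.2326
Dd-155: 23.3%, Dd-157: 76.7%.

76.7%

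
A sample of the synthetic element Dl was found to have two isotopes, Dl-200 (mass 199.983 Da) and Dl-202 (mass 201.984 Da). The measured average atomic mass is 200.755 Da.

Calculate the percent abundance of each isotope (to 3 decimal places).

Dl-200: 61.419%, Dl-202: 38.581%

With x = fraction of Dl-200 (so Dl-202 is 1 − x):
199.983·x + 201.984·(1 − x) = 200.755
(199.983 − 201.984)·x = 200.755 − 201.984
x = -1.229 / -2.001 = 0.61419 → 61.419% Dl-200, 38.581% Dl-202.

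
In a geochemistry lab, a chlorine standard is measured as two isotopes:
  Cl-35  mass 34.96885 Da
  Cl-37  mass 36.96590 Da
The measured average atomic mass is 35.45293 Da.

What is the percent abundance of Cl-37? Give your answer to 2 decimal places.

With x = fraction of Cl-35 (so Cl-37 is 1 − x):
34.96885·x + 36.96590·(1 − x) = 35.45293
(34.96885 − 36.96590)·x = 35.45293 − 36.96590
x = -1.51297 / -1.99705 = 0.75760 → 75.76% Cl-35, 24.24% Cl-37.

24.24%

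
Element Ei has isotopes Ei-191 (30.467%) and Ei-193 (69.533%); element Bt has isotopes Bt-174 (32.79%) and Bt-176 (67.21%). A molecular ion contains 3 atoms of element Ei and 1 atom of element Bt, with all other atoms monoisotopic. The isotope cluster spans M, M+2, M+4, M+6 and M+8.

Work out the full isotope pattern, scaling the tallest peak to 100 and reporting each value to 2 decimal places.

2.28 : 20.26 : 67.54 : 100.00 : 55.48

Element Ei pattern (n=3): 0.02828063 : 0.19362954 : 0.44190904 : 0.3361808
Element Bt pattern (n=1): 0.3279 : 0.6721
Convolve the two distributions (both contribute in 2-u steps):
  M: 0.02828063×0.3279 = 0.009273
  M+2: 0.02828063×0.6721 + 0.19362954×0.3279 = 0.082499
  M+4: 0.19362954×0.6721 + 0.44190904×0.3279 = 0.275040
  M+6: 0.44190904×0.6721 + 0.3361808×0.3279 = 0.407241
  M+8: 0.3361808×0.6721 = 0.225947
Scale to base peak (0.407241) = 100: 2.28 : 20.26 : 67.54 : 100.00 : 55.48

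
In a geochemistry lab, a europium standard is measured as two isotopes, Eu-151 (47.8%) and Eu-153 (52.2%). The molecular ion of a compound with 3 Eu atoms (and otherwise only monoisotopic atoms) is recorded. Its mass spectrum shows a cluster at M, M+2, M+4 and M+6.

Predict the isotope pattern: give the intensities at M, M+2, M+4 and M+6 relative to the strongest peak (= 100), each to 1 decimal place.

28.0 : 91.6 : 100.0 : 36.4

Each Eu atom is independently Eu-151 (p = 0.478) or Eu-153 (q = 0.522); the cluster is the binomial expansion (p + q)^3.
P(M) = 0.478^3 = 0.109215
P(M+2) = 3 × 0.478^2 × 0.522^1 = 0.357806
P(M+4) = 3 × 0.478^1 × 0.522^2 = 0.390742
P(M+6) = 0.522^3 = 0.142237
The M+4 peak is largest (0.390742); scaling to 100 gives 28.0 : 91.6 : 100.0 : 36.4.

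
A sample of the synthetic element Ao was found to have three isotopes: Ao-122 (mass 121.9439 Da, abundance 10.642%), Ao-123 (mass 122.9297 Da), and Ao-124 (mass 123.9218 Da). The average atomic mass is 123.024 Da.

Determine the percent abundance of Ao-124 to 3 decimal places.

20.080%

The remaining 89.358% is split between Ao-123 (fraction x) and Ao-124 (fraction 0.89358 − x).
Substituting: 122.9297x + 123.9218(0.89358 − x) = 110.046730162
(122.9297 − 123.9218)x = -0.687311882  ⇒  x = 0.69278, y = 0.20080
Ao-123: 69.278%, Ao-124: 20.080%.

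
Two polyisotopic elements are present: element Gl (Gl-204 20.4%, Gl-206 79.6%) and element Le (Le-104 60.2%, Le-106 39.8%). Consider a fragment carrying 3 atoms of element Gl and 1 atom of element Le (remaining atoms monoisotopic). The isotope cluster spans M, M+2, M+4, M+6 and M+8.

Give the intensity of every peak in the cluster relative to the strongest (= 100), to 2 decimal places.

1.12 : 13.80 : 59.61 : 100.00 : 43.83

Element Gl pattern (n=3): 0.00848966 : 0.09937901 : 0.38777299 : 0.50435834
Element Le pattern (n=1): 0.6020 : 0.3980
Convolve the two distributions (both contribute in 2-u steps):
  M: 0.00848966×0.6020 = 0.005111
  M+2: 0.00848966×0.3980 + 0.09937901×0.6020 = 0.063205
  M+4: 0.09937901×0.3980 + 0.38777299×0.6020 = 0.272992
  M+6: 0.38777299×0.3980 + 0.50435834×0.6020 = 0.457957
  M+8: 0.50435834×0.3980 = 0.200735
Scale to base peak (0.457957) = 100: 1.12 : 13.80 : 59.61 : 100.00 : 43.83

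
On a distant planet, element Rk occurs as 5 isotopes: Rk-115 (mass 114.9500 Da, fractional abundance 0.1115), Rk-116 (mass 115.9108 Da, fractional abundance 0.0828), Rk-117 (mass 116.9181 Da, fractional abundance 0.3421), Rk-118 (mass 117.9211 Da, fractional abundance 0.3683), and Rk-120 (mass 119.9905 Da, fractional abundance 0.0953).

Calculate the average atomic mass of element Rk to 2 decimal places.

117.28 Da

Average mass = Σ (abundance × isotope mass) = 0.1115 × 114.9500 + 0.0828 × 115.9108 + 0.3421 × 116.9181 + 0.3683 × 117.9211 + 0.0953 × 119.9905
= 12.81693 + 9.59741 + 39.99768 + 43.43034 + 11.43509 = 117.27745 Da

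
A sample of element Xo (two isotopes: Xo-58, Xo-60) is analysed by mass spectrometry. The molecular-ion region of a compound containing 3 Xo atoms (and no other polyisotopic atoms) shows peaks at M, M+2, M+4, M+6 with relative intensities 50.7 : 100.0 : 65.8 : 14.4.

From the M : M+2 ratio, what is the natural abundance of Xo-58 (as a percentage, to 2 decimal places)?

If p is the fraction of Xo that is Xo-58, then I(M+2)/I(M) = [C(3,1)·p^2·(1−p)] / p^3 = 3·(1−p)/p = 100.0/50.7 = 1.9724
(1−p)/p = 1.9724/3 = 0.6575  ⇒  p = 1/(1 + 0.6575) = 0.6033
Xo-58: 60.33%, Xo-60: 39.67%.

60.33%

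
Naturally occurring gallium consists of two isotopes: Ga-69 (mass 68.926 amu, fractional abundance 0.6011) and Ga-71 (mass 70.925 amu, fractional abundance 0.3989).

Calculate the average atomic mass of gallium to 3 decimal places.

Weight each isotope mass by its fractional abundance: 0.6011 × 68.926 + 0.3989 × 70.925
= 41.4314 + 28.2920 = 69.7234 amu

69.723 amu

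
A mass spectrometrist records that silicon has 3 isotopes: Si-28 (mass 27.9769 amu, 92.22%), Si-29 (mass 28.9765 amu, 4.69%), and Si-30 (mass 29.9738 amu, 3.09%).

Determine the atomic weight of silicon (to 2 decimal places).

28.09 amu

Average mass = Σ (abundance × isotope mass) = 0.9222 × 27.9769 + 0.0469 × 28.9765 + 0.0309 × 29.9738
= 25.80030 + 1.35900 + 0.92619 = 28.08549 amu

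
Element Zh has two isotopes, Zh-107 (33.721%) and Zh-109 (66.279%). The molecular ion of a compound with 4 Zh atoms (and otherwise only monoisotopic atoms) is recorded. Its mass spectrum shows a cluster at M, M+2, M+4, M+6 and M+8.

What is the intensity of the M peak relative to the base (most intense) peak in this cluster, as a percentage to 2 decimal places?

3.29%

Term probabilities: M 0.0129, M+2 0.1017, M+4 0.2997, M+6 0.3927, M+8 0.1930. Base peak = M+6.
P(M+6) = C(4,3) × 0.33721^1 × 0.66279^3 = 4 × 0.33721 × 0.29115741 = 0.392725 (base)
P(M) = C(4,0) × 0.33721^4 × 0.66279^0 = 1 × 0.0129301 × 1.0000 = 0.012930
Relative intensity = 0.012930 / 0.392725 × 100 = 3.29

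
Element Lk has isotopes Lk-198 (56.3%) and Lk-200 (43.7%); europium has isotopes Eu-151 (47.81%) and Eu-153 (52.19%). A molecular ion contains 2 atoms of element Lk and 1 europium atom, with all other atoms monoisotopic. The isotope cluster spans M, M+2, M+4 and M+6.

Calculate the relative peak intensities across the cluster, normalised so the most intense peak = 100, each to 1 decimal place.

37.8 : 100.0 : 86.9 : 24.9

Element Lk pattern (n=2): 0.316969 : 0.492062 : 0.190969
Europium pattern (n=1): 0.4781 : 0.5219
Convolve the two distributions (both contribute in 2-u steps):
  M: 0.316969×0.4781 = 0.151543
  M+2: 0.316969×0.5219 + 0.492062×0.4781 = 0.400681
  M+4: 0.492062×0.5219 + 0.190969×0.4781 = 0.348109
  M+6: 0.190969×0.5219 = 0.099667
Scale to base peak (0.400681) = 100: 37.8 : 100.0 : 86.9 : 24.9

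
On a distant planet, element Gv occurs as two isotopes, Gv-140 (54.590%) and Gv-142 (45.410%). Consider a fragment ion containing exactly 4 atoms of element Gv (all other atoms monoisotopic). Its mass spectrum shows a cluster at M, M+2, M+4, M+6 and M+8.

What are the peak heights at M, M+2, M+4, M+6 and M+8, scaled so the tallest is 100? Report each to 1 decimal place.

24.1 : 80.1 : 100.0 : 55.5 : 11.5

Each Gv atom is independently Gv-140 (p = 0.54590) or Gv-142 (q = 0.45410); the cluster is the binomial expansion (p + q)^4.
P(M) = 0.54590^4 = 0.088808
P(M+2) = 4 × 0.54590^3 × 0.45410^1 = 0.295495
P(M+4) = 6 × 0.54590^2 × 0.45410^2 = 0.368706
P(M+6) = 4 × 0.54590^1 × 0.45410^3 = 0.204469
P(M+8) = 0.45410^4 = 0.042521
The M+4 peak is largest (0.368706); scaling to 100 gives 24.1 : 80.1 : 100.0 : 55.5 : 11.5.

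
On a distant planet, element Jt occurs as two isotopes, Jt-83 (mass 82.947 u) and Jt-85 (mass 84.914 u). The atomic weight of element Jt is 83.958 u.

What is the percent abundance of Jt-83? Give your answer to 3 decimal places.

Writing the weighted mean with unknown fraction x of Jt-83:
82.947·x + 84.914·(1 − x) = 83.958
(82.947 − 84.914)·x = 83.958 − 84.914
x = -0.956 / -1.967 = 0.48602 → 48.602% Jt-83, 51.398% Jt-85.

48.602%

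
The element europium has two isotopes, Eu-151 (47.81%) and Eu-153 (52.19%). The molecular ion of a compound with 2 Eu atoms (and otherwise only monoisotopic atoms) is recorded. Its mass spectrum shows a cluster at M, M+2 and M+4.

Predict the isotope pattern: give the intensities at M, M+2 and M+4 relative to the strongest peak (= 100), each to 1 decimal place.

Each Eu atom is independently Eu-151 (p = 0.4781) or Eu-153 (q = 0.5219); the cluster is the binomial expansion (p + q)^2.
P(M) = 0.4781^2 = 0.228580
P(M+2) = 2 × 0.4781^1 × 0.5219^1 = 0.499041
P(M+4) = 0.5219^2 = 0.272380
The M+2 peak is largest (0.499041); scaling to 100 gives 45.8 : 100.0 : 54.6.

45.8 : 100.0 : 54.6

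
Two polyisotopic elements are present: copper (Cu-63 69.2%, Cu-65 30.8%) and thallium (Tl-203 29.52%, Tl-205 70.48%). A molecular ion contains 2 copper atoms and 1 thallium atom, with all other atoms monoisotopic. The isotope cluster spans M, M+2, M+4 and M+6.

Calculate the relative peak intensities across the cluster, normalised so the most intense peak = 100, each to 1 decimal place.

30.5 : 100.0 : 70.9 : 14.4

Copper pattern (n=2): 0.478864 : 0.426272 : 0.094864
Thallium pattern (n=1): 0.2952 : 0.7048
Convolve the two distributions (both contribute in 2-u steps):
  M: 0.478864×0.2952 = 0.141361
  M+2: 0.478864×0.7048 + 0.426272×0.2952 = 0.463339
  M+4: 0.426272×0.7048 + 0.094864×0.2952 = 0.328440
  M+6: 0.094864×0.7048 = 0.066860
Scale to base peak (0.463339) = 100: 30.5 : 100.0 : 70.9 : 14.4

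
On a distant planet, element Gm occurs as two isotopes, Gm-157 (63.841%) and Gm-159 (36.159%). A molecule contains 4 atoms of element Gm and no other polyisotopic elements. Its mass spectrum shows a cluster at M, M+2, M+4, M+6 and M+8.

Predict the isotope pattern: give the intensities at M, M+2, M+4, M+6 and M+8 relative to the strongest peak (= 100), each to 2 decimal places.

Each Gm atom is independently Gm-157 (p = 0.63841) or Gm-159 (q = 0.36159); the cluster is the binomial expansion (p + q)^4.
P(M) = 0.63841^4 = 0.166111
P(M+2) = 4 × 0.63841^3 × 0.36159^1 = 0.376336
P(M+4) = 6 × 0.63841^2 × 0.36159^2 = 0.319730
P(M+6) = 4 × 0.63841^1 × 0.36159^3 = 0.120728
P(M+8) = 0.36159^4 = 0.017095
The M+2 peak is largest (0.376336); scaling to 100 gives 44.14 : 100.00 : 84.96 : 32.08 : 4.54.

44.14 : 100.00 : 84.96 : 32.08 : 4.54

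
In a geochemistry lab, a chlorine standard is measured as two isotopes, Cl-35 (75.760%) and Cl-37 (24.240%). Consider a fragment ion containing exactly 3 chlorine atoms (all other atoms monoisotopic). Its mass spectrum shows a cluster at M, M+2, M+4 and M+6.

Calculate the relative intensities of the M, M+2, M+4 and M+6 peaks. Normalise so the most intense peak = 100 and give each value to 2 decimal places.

100.00 : 95.99 : 30.71 : 3.28

Expanding (0.75760 + 0.24240)^3:
P(M) = 0.75760^3 = 0.434830
P(M+2) = 3 × 0.75760^2 × 0.24240^1 = 0.417382
P(M+4) = 3 × 0.75760^1 × 0.24240^2 = 0.133545
P(M+6) = 0.24240^3 = 0.014243
The M peak is largest (0.434830); scaling to 100 gives 100.00 : 95.99 : 30.71 : 3.28.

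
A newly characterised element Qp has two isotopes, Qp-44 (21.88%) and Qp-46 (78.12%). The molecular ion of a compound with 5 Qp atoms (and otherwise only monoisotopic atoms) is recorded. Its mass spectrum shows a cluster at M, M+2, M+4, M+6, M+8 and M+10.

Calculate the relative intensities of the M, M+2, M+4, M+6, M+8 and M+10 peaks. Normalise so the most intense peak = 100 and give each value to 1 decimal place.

0.1 : 2.2 : 15.7 : 56.0 : 100.0 : 71.4

Each Qp atom is independently Qp-44 (p = 0.2188) or Qp-46 (q = 0.7812); the cluster is the binomial expansion (p + q)^5.
P(M) = 0.2188^5 = 0.000501
P(M+2) = 5 × 0.2188^4 × 0.7812^1 = 0.008952
P(M+4) = 10 × 0.2188^3 × 0.7812^2 = 0.063924
P(M+6) = 10 × 0.2188^2 × 0.7812^3 = 0.228235
P(M+8) = 5 × 0.2188^1 × 0.7812^4 = 0.407442
P(M+10) = 0.7812^5 = 0.290945
The M+8 peak is largest (0.407442); scaling to 100 gives 0.1 : 2.2 : 15.7 : 56.0 : 100.0 : 71.4.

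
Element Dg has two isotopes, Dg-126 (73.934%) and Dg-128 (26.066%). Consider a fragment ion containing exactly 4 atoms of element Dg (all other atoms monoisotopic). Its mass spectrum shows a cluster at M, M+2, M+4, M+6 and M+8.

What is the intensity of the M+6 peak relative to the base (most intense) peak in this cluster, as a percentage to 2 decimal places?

12.43%

(0.73934 + 0.26066)^4 gives M 0.2988, M+2 0.4214, M+4 0.2228, M+6 0.0524, M+8 0.0046; the largest is M+2.
P(M+2) = C(4,1) × 0.73934^3 × 0.26066^1 = 4 × 0.40414072 × 0.26066 = 0.421373 (base)
P(M+6) = C(4,3) × 0.73934^1 × 0.26066^3 = 4 × 0.73934 × 0.01771019 = 0.052375
Relative intensity = 0.052375 / 0.421373 × 100 = 12.43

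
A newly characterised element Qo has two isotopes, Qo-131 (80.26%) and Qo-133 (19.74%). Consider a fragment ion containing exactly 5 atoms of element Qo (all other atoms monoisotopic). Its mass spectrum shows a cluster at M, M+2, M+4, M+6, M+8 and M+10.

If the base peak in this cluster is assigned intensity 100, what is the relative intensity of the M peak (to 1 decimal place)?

Term probabilities: M 0.3330, M+2 0.4096, M+4 0.2015, M+6 0.0495, M+8 0.0061, M+10 0.0003. Base peak = M+2.
P(M+2) = C(5,1) × 0.8026^4 × 0.1974^1 = 5 × 0.41495081 × 0.1974 = 0.409556 (base)
P(M) = C(5,0) × 0.8026^5 × 0.1974^0 = 1 × 0.33303952 × 1.0000 = 0.333040
Relative intensity = 0.333040 / 0.409556 × 100 = 81.3

81.3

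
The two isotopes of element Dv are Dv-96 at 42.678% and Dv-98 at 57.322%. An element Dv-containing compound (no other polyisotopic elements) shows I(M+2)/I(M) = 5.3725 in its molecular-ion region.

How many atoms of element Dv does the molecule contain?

4

For n independent Dv atoms, I(M+2)/I(M) = n · (abundance Dv-98) / (abundance Dv-96) = n · 0.57322/0.42678.
n = 5.3725 × 0.42678/0.57322 = 4.00 ≈ 4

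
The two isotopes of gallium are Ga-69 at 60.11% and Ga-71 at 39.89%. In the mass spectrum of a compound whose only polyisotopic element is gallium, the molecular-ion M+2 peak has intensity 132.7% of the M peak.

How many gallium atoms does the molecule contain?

2

With n Ga atoms, P(M+2)/P(M) = C(n,1)·p^(n−1)q / p^n = n·q/p = n · 0.3989/0.6011.
n = 1.327 × 0.6011/0.3989 = 2.00 ≈ 2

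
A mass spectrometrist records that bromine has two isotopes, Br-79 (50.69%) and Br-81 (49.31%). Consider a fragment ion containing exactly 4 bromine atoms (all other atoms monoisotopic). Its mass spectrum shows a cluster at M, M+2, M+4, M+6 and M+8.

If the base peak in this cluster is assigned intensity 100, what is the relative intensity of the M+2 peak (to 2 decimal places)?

(0.5069 + 0.4931)^4 gives M 0.0660, M+2 0.2569, M+4 0.3749, M+6 0.2431, M+8 0.0591; the largest is M+4.
P(M+4) = C(4,2) × 0.5069^2 × 0.4931^2 = 6 × 0.25694761 × 0.24314761 = 0.374857 (base)
P(M+2) = C(4,1) × 0.5069^3 × 0.4931^1 = 4 × 0.13024674 × 0.4931 = 0.256899
Relative intensity = 0.256899 / 0.374857 × 100 = 68.53

68.53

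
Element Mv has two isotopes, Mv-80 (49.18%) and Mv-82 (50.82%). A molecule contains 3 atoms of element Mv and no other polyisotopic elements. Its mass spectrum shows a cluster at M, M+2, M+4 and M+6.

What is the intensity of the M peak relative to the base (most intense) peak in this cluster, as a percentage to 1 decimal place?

31.2%

Term probabilities: M 0.1190, M+2 0.3688, M+4 0.3810, M+6 0.1313. Base peak = M+4.
P(M+4) = C(3,2) × 0.4918^1 × 0.5082^2 = 3 × 0.4918 × 0.25826724 = 0.381047 (base)
P(M) = C(3,0) × 0.4918^3 × 0.5082^0 = 1 × 0.11895031 × 1.0000 = 0.118950
Relative intensity = 0.118950 / 0.381047 × 100 = 31.2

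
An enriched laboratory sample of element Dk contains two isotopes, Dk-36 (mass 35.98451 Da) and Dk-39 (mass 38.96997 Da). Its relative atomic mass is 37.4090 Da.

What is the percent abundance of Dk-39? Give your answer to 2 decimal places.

Let x be the fractional abundance of Dk-36; then Dk-39 has abundance 1 − x.
35.98451·x + 38.96997·(1 − x) = 37.4090
(35.98451 − 38.96997)·x = 37.4090 − 38.96997
x = -1.56097 / -2.98546 = 0.52286 → 52.29% Dk-36, 47.71% Dk-39.

47.71%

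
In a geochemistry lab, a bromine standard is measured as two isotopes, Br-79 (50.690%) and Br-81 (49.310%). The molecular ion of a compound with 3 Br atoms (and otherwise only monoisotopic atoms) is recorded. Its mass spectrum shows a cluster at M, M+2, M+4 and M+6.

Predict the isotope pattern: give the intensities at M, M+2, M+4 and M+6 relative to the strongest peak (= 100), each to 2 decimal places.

The 3 Br atoms are independent, so intensities follow the terms of (0.50690 + 0.49310)^3.
P(M) = 0.50690^3 = 0.130247
P(M+2) = 3 × 0.50690^2 × 0.49310^1 = 0.380103
P(M+4) = 3 × 0.50690^1 × 0.49310^2 = 0.369755
P(M+6) = 0.49310^3 = 0.119896
The M+2 peak is largest (0.380103); scaling to 100 gives 34.27 : 100.00 : 97.28 : 31.54.

34.27 : 100.00 : 97.28 : 31.54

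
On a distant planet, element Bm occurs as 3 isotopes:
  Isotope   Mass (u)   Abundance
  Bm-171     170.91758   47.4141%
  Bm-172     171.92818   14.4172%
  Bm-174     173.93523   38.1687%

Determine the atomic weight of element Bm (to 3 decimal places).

The abundance-weighted mean is 0.474141 × 170.91758 + 0.144172 × 171.92818 + 0.381687 × 173.93523
= 81.039032 + 24.787230 + 66.388816 = 172.215078 u

172.215 u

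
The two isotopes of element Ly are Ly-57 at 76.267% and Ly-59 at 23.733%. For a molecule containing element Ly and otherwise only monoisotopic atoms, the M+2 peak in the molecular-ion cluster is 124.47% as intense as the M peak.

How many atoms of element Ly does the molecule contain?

4

The M+2/M ratio from n Ly atoms is n · q/p = n · 0.23733/0.76267.
n = 1.2447 × 0.76267/0.23733 = 4.00 ≈ 4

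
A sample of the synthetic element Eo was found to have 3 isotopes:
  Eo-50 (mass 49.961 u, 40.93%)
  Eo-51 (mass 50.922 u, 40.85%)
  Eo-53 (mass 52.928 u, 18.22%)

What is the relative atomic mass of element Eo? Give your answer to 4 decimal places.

Ar = Σ fᵢ·mᵢ = 0.4093 × 49.961 + 0.4085 × 50.922 + 0.1822 × 52.928
= 20.44904 + 20.80164 + 9.64348 = 50.89416 u

50.8942 u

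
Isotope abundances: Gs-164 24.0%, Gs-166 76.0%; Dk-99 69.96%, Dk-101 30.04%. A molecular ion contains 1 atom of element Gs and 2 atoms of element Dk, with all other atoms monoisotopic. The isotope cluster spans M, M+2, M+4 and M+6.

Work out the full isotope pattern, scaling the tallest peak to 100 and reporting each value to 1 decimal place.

Element Gs pattern (n=1): 0.2400 : 0.7600
Element Dk pattern (n=2): 0.48944016 : 0.42031968 : 0.09024016
Convolve the two distributions (both contribute in 2-u steps):
  M: 0.2400×0.48944016 = 0.117466
  M+2: 0.2400×0.42031968 + 0.7600×0.48944016 = 0.472851
  M+4: 0.2400×0.09024016 + 0.7600×0.42031968 = 0.341101
  M+6: 0.7600×0.09024016 = 0.068583
Scale to base peak (0.472851) = 100: 24.8 : 100.0 : 72.1 : 14.5

24.8 : 100.0 : 72.1 : 14.5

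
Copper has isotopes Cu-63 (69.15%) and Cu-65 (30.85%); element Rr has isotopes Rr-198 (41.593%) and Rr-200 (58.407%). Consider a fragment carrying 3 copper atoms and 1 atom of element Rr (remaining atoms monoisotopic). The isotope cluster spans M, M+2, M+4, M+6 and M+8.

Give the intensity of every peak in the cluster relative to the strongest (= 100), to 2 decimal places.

36.46 : 100.00 : 90.30 : 33.81 : 4.55

Copper pattern (n=3): 0.33065611 : 0.44254842 : 0.19743483 : 0.02936064
Element Rr pattern (n=1): 0.41593 : 0.58407
Convolve the two distributions (both contribute in 2-u steps):
  M: 0.33065611×0.41593 = 0.137530
  M+2: 0.33065611×0.58407 + 0.44254842×0.41593 = 0.377195
  M+4: 0.44254842×0.58407 + 0.19743483×0.41593 = 0.340598
  M+6: 0.19743483×0.58407 + 0.02936064×0.41593 = 0.127528
  M+8: 0.02936064×0.58407 = 0.017149
Scale to base peak (0.377195) = 100: 36.46 : 100.00 : 90.30 : 33.81 : 4.55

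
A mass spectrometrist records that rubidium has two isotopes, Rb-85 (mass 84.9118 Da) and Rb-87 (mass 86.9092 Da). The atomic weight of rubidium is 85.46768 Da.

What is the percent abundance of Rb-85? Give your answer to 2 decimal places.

72.17%

With x = fraction of Rb-85 (so Rb-87 is 1 − x):
84.9118·x + 86.9092·(1 − x) = 85.46768
(84.9118 − 86.9092)·x = 85.46768 − 86.9092
x = -1.44152 / -1.9974 = 0.72170 → 72.17% Rb-85, 27.83% Rb-87.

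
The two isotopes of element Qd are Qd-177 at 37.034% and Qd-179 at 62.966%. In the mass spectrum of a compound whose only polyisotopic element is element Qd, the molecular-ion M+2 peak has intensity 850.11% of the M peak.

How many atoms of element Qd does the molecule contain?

5

With n Qd atoms, P(M+2)/P(M) = C(n,1)·p^(n−1)q / p^n = n·q/p = n · 0.62966/0.37034.
n = 8.5011 × 0.37034/0.62966 = 5.00 ≈ 5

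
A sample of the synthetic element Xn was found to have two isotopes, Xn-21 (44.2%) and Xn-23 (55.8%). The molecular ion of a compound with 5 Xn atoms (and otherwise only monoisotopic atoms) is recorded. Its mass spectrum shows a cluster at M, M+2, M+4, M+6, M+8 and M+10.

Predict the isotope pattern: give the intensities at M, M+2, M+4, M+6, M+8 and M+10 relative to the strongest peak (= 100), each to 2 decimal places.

Expanding (0.442 + 0.558)^5:
P(M) = 0.442^5 = 0.016870
P(M+2) = 5 × 0.442^4 × 0.558^1 = 0.106486
P(M+4) = 10 × 0.442^3 × 0.558^2 = 0.268866
P(M+6) = 10 × 0.442^2 × 0.558^3 = 0.339428
P(M+8) = 5 × 0.442^1 × 0.558^4 = 0.214254
P(M+10) = 0.558^5 = 0.054097
The M+6 peak is largest (0.339428); scaling to 100 gives 4.97 : 31.37 : 79.21 : 100.00 : 63.12 : 15.94.

4.97 : 31.37 : 79.21 : 100.00 : 63.12 : 15.94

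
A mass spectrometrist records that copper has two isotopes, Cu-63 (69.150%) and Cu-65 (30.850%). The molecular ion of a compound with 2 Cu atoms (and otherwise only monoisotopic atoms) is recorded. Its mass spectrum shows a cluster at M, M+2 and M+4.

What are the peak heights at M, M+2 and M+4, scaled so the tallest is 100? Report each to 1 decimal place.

The 2 Cu atoms are independent, so intensities follow the terms of (0.69150 + 0.30850)^2.
P(M) = 0.69150^2 = 0.478172
P(M+2) = 2 × 0.69150^1 × 0.30850^1 = 0.426656
P(M+4) = 0.30850^2 = 0.095172
The M peak is largest (0.478172); scaling to 100 gives 100.0 : 89.2 : 19.9.

100.0 : 89.2 : 19.9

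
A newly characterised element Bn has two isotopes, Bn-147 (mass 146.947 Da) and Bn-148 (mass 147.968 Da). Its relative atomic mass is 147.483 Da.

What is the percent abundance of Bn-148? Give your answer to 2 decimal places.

52.50%

Let x be the fractional abundance of Bn-147; then Bn-148 has abundance 1 − x.
146.947·x + 147.968·(1 − x) = 147.483
(146.947 − 147.968)·x = 147.483 − 147.968
x = -0.485 / -1.021 = 0.47502 → 47.50% Bn-147, 52.50% Bn-148.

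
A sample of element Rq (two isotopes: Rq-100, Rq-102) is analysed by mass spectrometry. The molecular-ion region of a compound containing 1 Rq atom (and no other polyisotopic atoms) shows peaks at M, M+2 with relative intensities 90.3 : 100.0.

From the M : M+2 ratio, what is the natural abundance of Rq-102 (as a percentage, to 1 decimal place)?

Write p for the Rq-100 fraction. I(M+2)/I(M) = [C(1,1)·p^0·(1−p)] / p^1 = 1·(1−p)/p = 100.0/90.3 = 1.1074
(1−p)/p = 1.1074/1 = 1.1074  ⇒  p = 1/(1 + 1.1074) = 0.4745
Rq-100: 47.5%, Rq-102: 52.5%.

52.5%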